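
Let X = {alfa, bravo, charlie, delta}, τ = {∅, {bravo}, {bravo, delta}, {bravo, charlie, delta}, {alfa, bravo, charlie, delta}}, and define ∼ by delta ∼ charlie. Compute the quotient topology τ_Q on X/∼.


X/∼ = {[alfa], [bravo], [charlie=delta]}; |τ_Q| = 4.

Equivalence classes: [alfa], [bravo], [charlie=delta].
Quotient map π: X → X/∼ sends alfa ↦ [alfa], bravo ↦ [bravo], charlie ↦ [charlie=delta], delta ↦ [charlie=delta].
For each subset V ⊆ X/∼, compute π^{-1}(V) ⊆ X and check whether π^{-1}(V) ∈ τ. V is open in τ_Q iff π^{-1}(V) ∈ τ.
  V = {}: π^{-1}(V) = ∅ ∈ τ ✓.
  V = {[alfa]}: π^{-1}(V) = {alfa} ∉ τ ✗.
  V = {[bravo]}: π^{-1}(V) = {bravo} ∈ τ ✓.
  V = {[alfa], [bravo]}: π^{-1}(V) = {alfa, bravo} ∉ τ ✗.
  V = {[charlie=delta]}: π^{-1}(V) = {charlie, delta} ∉ τ ✗.
  V = {[alfa], [charlie=delta]}: π^{-1}(V) = {alfa, charlie, delta} ∉ τ ✗.
  V = {[bravo], [charlie=delta]}: π^{-1}(V) = {bravo, charlie, delta} ∈ τ ✓.
  V = {[alfa], [bravo], [charlie=delta]}: π^{-1}(V) = {alfa, bravo, charlie, delta} ∈ τ ✓.
Open sets in the quotient: τ_Q = {{}, {[bravo]}, {[bravo], [charlie=delta]}, {[alfa], [bravo], [charlie=delta]}} (4 elements).


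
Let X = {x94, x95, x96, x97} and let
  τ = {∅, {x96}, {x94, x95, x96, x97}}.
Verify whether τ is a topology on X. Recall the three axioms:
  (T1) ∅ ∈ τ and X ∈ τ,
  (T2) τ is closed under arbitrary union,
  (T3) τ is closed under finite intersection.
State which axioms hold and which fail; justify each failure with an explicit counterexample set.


τ IS a topology on X.

Axiom (T1): ∅ ∈ τ? Yes; X ∈ τ? Yes.
Axiom (T2/T3): check pairwise unions and intersections of members of τ.
All pairwise intersections and unions checked — each lies in τ. Therefore τ satisfies (T1), (T2), (T3): it IS a topology on X.


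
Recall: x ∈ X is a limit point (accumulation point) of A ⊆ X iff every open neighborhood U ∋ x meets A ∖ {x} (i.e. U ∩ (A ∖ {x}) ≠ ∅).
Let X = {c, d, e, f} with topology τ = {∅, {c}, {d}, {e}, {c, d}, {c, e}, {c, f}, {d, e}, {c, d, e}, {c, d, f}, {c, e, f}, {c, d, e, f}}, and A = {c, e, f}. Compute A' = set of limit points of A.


A' = {f}

For each x ∈ X, list the open sets U ∈ τ with x ∈ U, then check whether U ∩ (A ∖ {x}) ≠ ∅ for every such U.
  x = c: open {c} ∋ x has {c} ∩ (A ∖ {c}) = ∅, so x is NOT a limit point.
  x = d: open {d} ∋ x has {d} ∩ (A ∖ {d}) = ∅, so x is NOT a limit point.
  x = e: open {e} ∋ x has {e} ∩ (A ∖ {e}) = ∅, so x is NOT a limit point.
  x = f: opens ∋ x are {c, f}, {c, d, f}, {c, e, f}, {c, d, e, f}; each meets A ∖ {f}, so x IS a limit point.
Collecting: A' = {f}.


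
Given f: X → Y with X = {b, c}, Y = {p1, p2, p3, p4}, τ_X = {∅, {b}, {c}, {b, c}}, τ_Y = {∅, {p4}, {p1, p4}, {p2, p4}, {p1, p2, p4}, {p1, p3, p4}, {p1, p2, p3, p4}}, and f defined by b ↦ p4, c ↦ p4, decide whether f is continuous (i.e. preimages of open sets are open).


f IS continuous.

Compute f^{-1}(U) for each U ∈ τ_Y:
  U = ∅: f^{-1}(U) = ∅ ∈ τ_X ✓.
  U = {p4}: f^{-1}(U) = {b, c} ∈ τ_X ✓.
  U = {p1, p4}: f^{-1}(U) = {b, c} ∈ τ_X ✓.
  U = {p2, p4}: f^{-1}(U) = {b, c} ∈ τ_X ✓.
  U = {p1, p2, p4}: f^{-1}(U) = {b, c} ∈ τ_X ✓.
  U = {p1, p3, p4}: f^{-1}(U) = {b, c} ∈ τ_X ✓.
  U = {p1, p2, p3, p4}: f^{-1}(U) = {b, c} ∈ τ_X ✓.
Every preimage lies in τ_X, so f IS continuous.


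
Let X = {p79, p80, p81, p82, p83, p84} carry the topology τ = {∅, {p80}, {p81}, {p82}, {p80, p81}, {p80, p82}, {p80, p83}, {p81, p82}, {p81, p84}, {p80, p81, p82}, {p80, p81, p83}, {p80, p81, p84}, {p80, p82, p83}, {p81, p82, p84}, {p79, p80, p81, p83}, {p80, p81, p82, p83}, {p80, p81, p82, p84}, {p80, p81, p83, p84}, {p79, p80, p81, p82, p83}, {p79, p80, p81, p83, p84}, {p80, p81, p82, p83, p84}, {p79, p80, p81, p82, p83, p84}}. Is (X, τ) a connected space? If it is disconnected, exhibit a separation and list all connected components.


(X, τ) is disconnected; components = [{p82}, {p79, p80, p81, p83, p84}].

Find clopen sets (U ∈ τ with X ∖ U ∈ τ):
  U = ∅, X ∖ U = {p79, p80, p81, p82, p83, p84} — both open, so U is clopen.
  U = {p82}, X ∖ U = {p79, p80, p81, p83, p84} — both open, so U is clopen.
  U = {p79, p80, p81, p83, p84}, X ∖ U = {p82} — both open, so U is clopen.
  U = {p79, p80, p81, p82, p83, p84}, X ∖ U = ∅ — both open, so U is clopen.
Nontrivial clopen(s) exist: e.g. {p82}. So (X, τ) is disconnected.
Compute connected components by grouping points that agree on all clopens:
  component: {p82}
  component: {p79, p80, p81, p83, p84}


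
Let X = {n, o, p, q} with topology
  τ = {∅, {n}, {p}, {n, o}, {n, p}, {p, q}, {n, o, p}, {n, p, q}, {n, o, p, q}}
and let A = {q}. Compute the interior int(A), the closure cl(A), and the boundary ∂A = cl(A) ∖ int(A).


int(A) = ∅, cl(A) = {q}, ∂A = {q}.

Closed sets in (X, τ) are complements of opens:
  closed(X, τ) = {∅, {o}, {q}, {n, o}, {o, q}, {p, q}, {n, o, q}, {o, p, q}, {n, o, p, q}}.
int(A) = ⋃ {U ∈ τ : U ⊆ A}. Opens contained in A: ∅.
Taking the union of these: int(A) = ∅.
cl(A) = ⋂ {C closed : A ⊆ C}. Closed sets containing A: {q}, {o, q}, {p, q}, {n, o, q}, {o, p, q}, {n, o, p, q}.
Intersecting these: cl(A) = {q}.
∂A = cl(A) ∖ int(A) = {q} ∖ ∅ = {q}.


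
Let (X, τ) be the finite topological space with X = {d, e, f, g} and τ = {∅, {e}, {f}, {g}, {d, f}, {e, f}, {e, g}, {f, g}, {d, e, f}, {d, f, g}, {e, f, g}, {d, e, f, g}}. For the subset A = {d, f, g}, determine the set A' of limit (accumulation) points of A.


A' = {d}

For each x ∈ X, list the open sets U ∈ τ with x ∈ U, then check whether U ∩ (A ∖ {x}) ≠ ∅ for every such U.
  x = d: opens ∋ x are {d, f}, {d, e, f}, {d, f, g}, {d, e, f, g}; each meets A ∖ {d}, so x IS a limit point.
  x = e: open {e} ∋ x has {e} ∩ (A ∖ {e}) = ∅, so x is NOT a limit point.
  x = f: open {f} ∋ x has {f} ∩ (A ∖ {f}) = ∅, so x is NOT a limit point.
  x = g: open {g} ∋ x has {g} ∩ (A ∖ {g}) = ∅, so x is NOT a limit point.
Collecting: A' = {d}.


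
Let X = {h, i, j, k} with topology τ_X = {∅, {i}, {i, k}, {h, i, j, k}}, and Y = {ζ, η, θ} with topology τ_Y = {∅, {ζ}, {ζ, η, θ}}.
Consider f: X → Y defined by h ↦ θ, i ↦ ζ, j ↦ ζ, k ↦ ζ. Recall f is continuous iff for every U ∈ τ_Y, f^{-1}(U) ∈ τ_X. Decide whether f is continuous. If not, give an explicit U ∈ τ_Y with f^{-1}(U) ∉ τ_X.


f is NOT continuous.

Compute f^{-1}(U) for each U ∈ τ_Y:
  U = ∅: f^{-1}(U) = ∅ ∈ τ_X ✓.
  U = {ζ}: f^{-1}(U) = {i, j, k} ∉ τ_X ✗.
  U = {ζ, η, θ}: f^{-1}(U) = {h, i, j, k} ∈ τ_X ✓.
Found U = {ζ} with f^{-1}(U) = {i, j, k} not in τ_X. Therefore f is NOT continuous.


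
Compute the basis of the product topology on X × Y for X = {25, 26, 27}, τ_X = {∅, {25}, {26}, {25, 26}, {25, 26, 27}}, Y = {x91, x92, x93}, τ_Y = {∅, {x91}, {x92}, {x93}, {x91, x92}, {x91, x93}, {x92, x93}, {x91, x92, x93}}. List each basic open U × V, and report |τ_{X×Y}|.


Basis B = {∅ × ∅, {25} × {x91}, {25} × {x92}, {25} × {x93}, {26} × {x91}, {26} × {x92}, {26} × {x93}, {25} × {x91, x92}, {25} × {x91, x93}, {25, 26} × {x91}, {25} × {x92, x93}, {25, 26} × {x92}, {25, 26} × {x93}, {26} × {x91, x92}, {26} × {x91, x93}, {26} × {x92, x93}, {25} × {x91, x92, x93}, {25, 26, 27} × {x91}, {25, 26, 27} × {x92}, {25, 26, 27} × {x93}, {26} × {x91, x92, x93}, {25, 26} × {x91, x92}, {25, 26} × {x91, x93}, {25, 26} × {x92, x93}, {25, 26} × {x91, x92, x93}, {25, 26, 27} × {x91, x92}, {25, 26, 27} × {x91, x93}, {25, 26, 27} × {x92, x93}, {25, 26, 27} × {x91, x92, x93}}; |τ_{X×Y}| = 125.

Enumerate products U × V with U ∈ τ_X, V ∈ τ_Y (deduplicated):
  ∅ × ∅ = {} (∅)
  {25} × {x91} = {(25,x91)}
  {25} × {x92} = {(25,x92)}
  {25} × {x93} = {(25,x93)}
  {26} × {x91} = {(26,x91)}
  {26} × {x92} = {(26,x92)}
  {26} × {x93} = {(26,x93)}
  {25} × {x91, x92} = {(25,x91), (25,x92)}
  {25} × {x91, x93} = {(25,x91), (25,x93)}
  {25, 26} × {x91} = {(25,x91), (26,x91)}
  {25} × {x92, x93} = {(25,x92), (25,x93)}
  {25, 26} × {x92} = {(25,x92), (26,x92)}
  {25, 26} × {x93} = {(25,x93), (26,x93)}
  {26} × {x91, x92} = {(26,x91), (26,x92)}
  {26} × {x91, x93} = {(26,x91), (26,x93)}
  {26} × {x92, x93} = {(26,x92), (26,x93)}
  {25} × {x91, x92, x93} = {(25,x91), (25,x92), (25,x93)}
  {25, 26, 27} × {x91} = {(25,x91), (26,x91), (27,x91)}
  {25, 26, 27} × {x92} = {(25,x92), (26,x92), (27,x92)}
  {25, 26, 27} × {x93} = {(25,x93), (26,x93), (27,x93)}
  {26} × {x91, x92, x93} = {(26,x91), (26,x92), (26,x93)}
  {25, 26} × {x91, x92} = {(25,x91), (25,x92), (26,x91), (26,x92)}
  {25, 26} × {x91, x93} = {(25,x91), (25,x93), (26,x91), (26,x93)}
  {25, 26} × {x92, x93} = {(25,x92), (25,x93), (26,x92), (26,x93)}
  {25, 26} × {x91, x92, x93} = {(25,x91), (25,x92), (25,x93), (26,x91), (26,x92), (26,x93)}
  {25, 26, 27} × {x91, x92} = {(25,x91), (25,x92), (26,x91), (26,x92), (27,x91), (27,x92)}
  {25, 26, 27} × {x91, x93} = {(25,x91), (25,x93), (26,x91), (26,x93), (27,x91), (27,x93)}
  {25, 26, 27} × {x92, x93} = {(25,x92), (25,x93), (26,x92), (26,x93), (27,x92), (27,x93)}
  {25, 26, 27} × {x91, x92, x93} = {(25,x91), (25,x92), (25,x93), (26,x91), (26,x92), (26,x93), (27,x91), (27,x92), (27,x93)}
These 29 distinct sets form the basis B.
Close under arbitrary unions to get τ_{X×Y}; counting gives |τ_{X×Y}| = 125.


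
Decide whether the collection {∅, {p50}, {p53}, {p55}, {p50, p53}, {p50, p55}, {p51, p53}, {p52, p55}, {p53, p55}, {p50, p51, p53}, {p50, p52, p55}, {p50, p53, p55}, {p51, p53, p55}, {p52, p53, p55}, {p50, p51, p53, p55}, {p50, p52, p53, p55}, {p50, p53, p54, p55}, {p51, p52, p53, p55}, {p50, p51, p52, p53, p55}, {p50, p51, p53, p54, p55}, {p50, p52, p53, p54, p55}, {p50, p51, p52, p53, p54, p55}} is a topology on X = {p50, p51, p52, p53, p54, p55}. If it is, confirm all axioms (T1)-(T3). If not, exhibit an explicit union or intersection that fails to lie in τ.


τ IS a topology on X.

Axiom (T1): ∅ ∈ τ? Yes; X ∈ τ? Yes.
Axiom (T2/T3): check pairwise unions and intersections of members of τ.
All pairwise intersections and unions checked — each lies in τ. Therefore τ satisfies (T1), (T2), (T3): it IS a topology on X.


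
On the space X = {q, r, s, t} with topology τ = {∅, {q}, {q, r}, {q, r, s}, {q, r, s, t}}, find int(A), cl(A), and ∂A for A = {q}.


int(A) = {q}, cl(A) = {q, r, s, t}, ∂A = {r, s, t}.

Closed sets in (X, τ) are complements of opens:
  closed(X, τ) = {∅, {t}, {s, t}, {r, s, t}, {q, r, s, t}}.
int(A) = ⋃ {U ∈ τ : U ⊆ A}. Opens contained in A: ∅, {q}.
Taking the union of these: int(A) = {q}.
cl(A) = ⋂ {C closed : A ⊆ C}. Closed sets containing A: {q, r, s, t}.
Intersecting these: cl(A) = {q, r, s, t}.
∂A = cl(A) ∖ int(A) = {q, r, s, t} ∖ {q} = {r, s, t}.


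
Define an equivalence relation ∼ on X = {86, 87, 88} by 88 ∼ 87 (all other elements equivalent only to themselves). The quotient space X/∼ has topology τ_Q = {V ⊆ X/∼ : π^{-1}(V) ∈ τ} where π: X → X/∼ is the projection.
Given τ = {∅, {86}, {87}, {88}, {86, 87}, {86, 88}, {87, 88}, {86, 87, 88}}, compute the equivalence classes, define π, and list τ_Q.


X/∼ = {[86], [87=88]}; |τ_Q| = 4.

Equivalence classes: [86], [87=88].
Quotient map π: X → X/∼ sends 86 ↦ [86], 87 ↦ [87=88], 88 ↦ [87=88].
For each subset V ⊆ X/∼, compute π^{-1}(V) ⊆ X and check whether π^{-1}(V) ∈ τ. V is open in τ_Q iff π^{-1}(V) ∈ τ.
  V = {}: π^{-1}(V) = ∅ ∈ τ ✓.
  V = {[86]}: π^{-1}(V) = {86} ∈ τ ✓.
  V = {[87=88]}: π^{-1}(V) = {87, 88} ∈ τ ✓.
  V = {[86], [87=88]}: π^{-1}(V) = {86, 87, 88} ∈ τ ✓.
Open sets in the quotient: τ_Q = {{}, {[86]}, {[87=88]}, {[86], [87=88]}} (4 elements).


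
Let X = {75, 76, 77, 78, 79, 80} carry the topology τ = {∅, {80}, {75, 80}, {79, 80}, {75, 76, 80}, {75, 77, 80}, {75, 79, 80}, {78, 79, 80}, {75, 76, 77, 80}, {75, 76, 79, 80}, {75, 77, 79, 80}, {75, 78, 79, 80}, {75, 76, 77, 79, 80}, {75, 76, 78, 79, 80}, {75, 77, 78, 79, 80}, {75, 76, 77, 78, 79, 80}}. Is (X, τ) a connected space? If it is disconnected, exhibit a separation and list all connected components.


(X, τ) is connected.

Find clopen sets (U ∈ τ with X ∖ U ∈ τ):
  U = ∅, X ∖ U = {75, 76, 77, 78, 79, 80} — both open, so U is clopen.
  U = {75, 76, 77, 78, 79, 80}, X ∖ U = ∅ — both open, so U is clopen.
Only trivial clopens (∅ and X) exist, so (X, τ) is connected.
Compute connected components by grouping points that agree on all clopens:
  component: {75, 76, 77, 78, 79, 80}


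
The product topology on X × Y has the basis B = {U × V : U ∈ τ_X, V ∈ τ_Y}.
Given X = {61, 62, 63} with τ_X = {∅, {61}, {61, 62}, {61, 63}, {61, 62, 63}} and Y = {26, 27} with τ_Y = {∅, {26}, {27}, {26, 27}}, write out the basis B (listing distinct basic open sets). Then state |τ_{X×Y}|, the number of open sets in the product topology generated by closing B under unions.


Basis B = {∅ × ∅, {61} × {26}, {61} × {27}, {61} × {26, 27}, {61, 62} × {26}, {61, 63} × {26}, {61, 62} × {27}, {61, 63} × {27}, {61, 62, 63} × {26}, {61, 62, 63} × {27}, {61, 62} × {26, 27}, {61, 63} × {26, 27}, {61, 62, 63} × {26, 27}}; |τ_{X×Y}| = 25.

Enumerate products U × V with U ∈ τ_X, V ∈ τ_Y (deduplicated):
  ∅ × ∅ = {} (∅)
  {61} × {26} = {(61,26)}
  {61} × {27} = {(61,27)}
  {61} × {26, 27} = {(61,26), (61,27)}
  {61, 62} × {26} = {(61,26), (62,26)}
  {61, 63} × {26} = {(61,26), (63,26)}
  {61, 62} × {27} = {(61,27), (62,27)}
  {61, 63} × {27} = {(61,27), (63,27)}
  {61, 62, 63} × {26} = {(61,26), (62,26), (63,26)}
  {61, 62, 63} × {27} = {(61,27), (62,27), (63,27)}
  {61, 62} × {26, 27} = {(61,26), (61,27), (62,26), (62,27)}
  {61, 63} × {26, 27} = {(61,26), (61,27), (63,26), (63,27)}
  {61, 62, 63} × {26, 27} = {(61,26), (61,27), (62,26), (62,27), (63,26), (63,27)}
These 13 distinct sets form the basis B.
Close under arbitrary unions to get τ_{X×Y}; counting gives |τ_{X×Y}| = 25.


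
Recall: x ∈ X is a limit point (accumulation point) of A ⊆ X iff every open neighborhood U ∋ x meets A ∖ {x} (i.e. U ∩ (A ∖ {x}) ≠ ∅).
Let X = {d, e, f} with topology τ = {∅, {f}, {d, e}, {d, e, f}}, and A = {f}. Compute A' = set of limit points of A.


A' = ∅

For each x ∈ X, list the open sets U ∈ τ with x ∈ U, then check whether U ∩ (A ∖ {x}) ≠ ∅ for every such U.
  x = d: open {d, e} ∋ x has {d, e} ∩ (A ∖ {d}) = ∅, so x is NOT a limit point.
  x = e: open {d, e} ∋ x has {d, e} ∩ (A ∖ {e}) = ∅, so x is NOT a limit point.
  x = f: open {f} ∋ x has {f} ∩ (A ∖ {f}) = ∅, so x is NOT a limit point.
Collecting: A' = ∅.


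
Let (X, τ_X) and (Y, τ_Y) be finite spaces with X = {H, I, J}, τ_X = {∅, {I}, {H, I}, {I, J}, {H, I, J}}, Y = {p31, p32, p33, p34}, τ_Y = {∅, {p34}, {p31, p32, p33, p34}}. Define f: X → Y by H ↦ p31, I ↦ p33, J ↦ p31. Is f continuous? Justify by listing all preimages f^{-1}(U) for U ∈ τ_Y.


f IS continuous.

Compute f^{-1}(U) for each U ∈ τ_Y:
  U = ∅: f^{-1}(U) = ∅ ∈ τ_X ✓.
  U = {p34}: f^{-1}(U) = ∅ ∈ τ_X ✓.
  U = {p31, p32, p33, p34}: f^{-1}(U) = {H, I, J} ∈ τ_X ✓.
Every preimage lies in τ_X, so f IS continuous.


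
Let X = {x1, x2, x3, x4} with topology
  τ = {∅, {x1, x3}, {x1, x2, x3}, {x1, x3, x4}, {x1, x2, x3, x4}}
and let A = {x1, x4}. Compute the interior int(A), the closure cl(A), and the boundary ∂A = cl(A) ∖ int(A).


int(A) = ∅, cl(A) = {x1, x2, x3, x4}, ∂A = {x1, x2, x3, x4}.

Closed sets in (X, τ) are complements of opens:
  closed(X, τ) = {∅, {x2}, {x4}, {x2, x4}, {x1, x2, x3, x4}}.
int(A) = ⋃ {U ∈ τ : U ⊆ A}. Opens contained in A: ∅.
Taking the union of these: int(A) = ∅.
cl(A) = ⋂ {C closed : A ⊆ C}. Closed sets containing A: {x1, x2, x3, x4}.
Intersecting these: cl(A) = {x1, x2, x3, x4}.
∂A = cl(A) ∖ int(A) = {x1, x2, x3, x4} ∖ ∅ = {x1, x2, x3, x4}.


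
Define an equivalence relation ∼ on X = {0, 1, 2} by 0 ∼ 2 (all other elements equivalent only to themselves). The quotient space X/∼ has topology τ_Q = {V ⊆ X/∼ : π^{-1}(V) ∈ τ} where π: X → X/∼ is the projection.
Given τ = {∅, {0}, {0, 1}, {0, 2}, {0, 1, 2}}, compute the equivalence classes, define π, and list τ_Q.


X/∼ = {[0=2], [1]}; |τ_Q| = 3.

Equivalence classes: [0=2], [1].
Quotient map π: X → X/∼ sends 0 ↦ [0=2], 1 ↦ [1], 2 ↦ [0=2].
For each subset V ⊆ X/∼, compute π^{-1}(V) ⊆ X and check whether π^{-1}(V) ∈ τ. V is open in τ_Q iff π^{-1}(V) ∈ τ.
  V = {}: π^{-1}(V) = ∅ ∈ τ ✓.
  V = {[0=2]}: π^{-1}(V) = {0, 2} ∈ τ ✓.
  V = {[1]}: π^{-1}(V) = {1} ∉ τ ✗.
  V = {[0=2], [1]}: π^{-1}(V) = {0, 1, 2} ∈ τ ✓.
Open sets in the quotient: τ_Q = {{}, {[0=2]}, {[0=2], [1]}} (3 elements).


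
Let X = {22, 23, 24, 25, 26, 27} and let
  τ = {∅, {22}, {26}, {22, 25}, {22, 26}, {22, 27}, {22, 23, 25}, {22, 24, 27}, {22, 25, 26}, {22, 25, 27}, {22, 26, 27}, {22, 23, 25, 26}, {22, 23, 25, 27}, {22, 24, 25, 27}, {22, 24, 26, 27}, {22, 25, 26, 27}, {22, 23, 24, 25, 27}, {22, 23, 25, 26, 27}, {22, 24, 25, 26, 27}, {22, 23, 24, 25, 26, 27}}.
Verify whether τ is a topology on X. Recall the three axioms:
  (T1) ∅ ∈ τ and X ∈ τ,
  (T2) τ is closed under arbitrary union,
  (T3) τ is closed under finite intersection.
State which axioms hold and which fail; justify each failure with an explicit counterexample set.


τ IS a topology on X.

Axiom (T1): ∅ ∈ τ? Yes; X ∈ τ? Yes.
Axiom (T2/T3): check pairwise unions and intersections of members of τ.
All pairwise intersections and unions checked — each lies in τ. Therefore τ satisfies (T1), (T2), (T3): it IS a topology on X.


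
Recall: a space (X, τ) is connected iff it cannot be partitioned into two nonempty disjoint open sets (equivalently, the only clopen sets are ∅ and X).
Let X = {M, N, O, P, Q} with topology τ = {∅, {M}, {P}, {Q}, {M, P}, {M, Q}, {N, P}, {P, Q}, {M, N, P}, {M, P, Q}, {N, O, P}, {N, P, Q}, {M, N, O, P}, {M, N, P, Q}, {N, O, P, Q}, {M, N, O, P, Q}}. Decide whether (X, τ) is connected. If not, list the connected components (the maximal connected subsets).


(X, τ) is disconnected; components = [{M}, {Q}, {N, O, P}].

Find clopen sets (U ∈ τ with X ∖ U ∈ τ):
  U = ∅, X ∖ U = {M, N, O, P, Q} — both open, so U is clopen.
  U = {M}, X ∖ U = {N, O, P, Q} — both open, so U is clopen.
  U = {Q}, X ∖ U = {M, N, O, P} — both open, so U is clopen.
  U = {M, Q}, X ∖ U = {N, O, P} — both open, so U is clopen.
  U = {N, O, P}, X ∖ U = {M, Q} — both open, so U is clopen.
  U = {M, N, O, P}, X ∖ U = {Q} — both open, so U is clopen.
  U = {N, O, P, Q}, X ∖ U = {M} — both open, so U is clopen.
  U = {M, N, O, P, Q}, X ∖ U = ∅ — both open, so U is clopen.
Nontrivial clopen(s) exist: e.g. {N, O, P}. So (X, τ) is disconnected.
Compute connected components by grouping points that agree on all clopens:
  component: {M}
  component: {Q}
  component: {N, O, P}


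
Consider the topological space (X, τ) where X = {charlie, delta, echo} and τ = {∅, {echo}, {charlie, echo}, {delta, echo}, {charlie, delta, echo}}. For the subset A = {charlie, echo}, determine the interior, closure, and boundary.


int(A) = {charlie, echo}, cl(A) = {charlie, delta, echo}, ∂A = {delta}.

Closed sets in (X, τ) are complements of opens:
  closed(X, τ) = {∅, {charlie}, {delta}, {charlie, delta}, {charlie, delta, echo}}.
int(A) = ⋃ {U ∈ τ : U ⊆ A}. Opens contained in A: ∅, {echo}, {charlie, echo}.
Taking the union of these: int(A) = {charlie, echo}.
cl(A) = ⋂ {C closed : A ⊆ C}. Closed sets containing A: {charlie, delta, echo}.
Intersecting these: cl(A) = {charlie, delta, echo}.
∂A = cl(A) ∖ int(A) = {charlie, delta, echo} ∖ {charlie, echo} = {delta}.


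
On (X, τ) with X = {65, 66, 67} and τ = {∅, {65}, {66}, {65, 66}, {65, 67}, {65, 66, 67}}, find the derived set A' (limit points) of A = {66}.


A' = ∅

For each x ∈ X, list the open sets U ∈ τ with x ∈ U, then check whether U ∩ (A ∖ {x}) ≠ ∅ for every such U.
  x = 65: open {65} ∋ x has {65} ∩ (A ∖ {65}) = ∅, so x is NOT a limit point.
  x = 66: open {66} ∋ x has {66} ∩ (A ∖ {66}) = ∅, so x is NOT a limit point.
  x = 67: open {65, 67} ∋ x has {65, 67} ∩ (A ∖ {67}) = ∅, so x is NOT a limit point.
Collecting: A' = ∅.


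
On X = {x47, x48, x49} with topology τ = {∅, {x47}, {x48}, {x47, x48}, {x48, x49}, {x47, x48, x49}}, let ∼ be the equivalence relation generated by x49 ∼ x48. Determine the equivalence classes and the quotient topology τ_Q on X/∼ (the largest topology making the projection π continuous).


X/∼ = {[x47], [x48=x49]}; |τ_Q| = 4.

Equivalence classes: [x47], [x48=x49].
Quotient map π: X → X/∼ sends x47 ↦ [x47], x48 ↦ [x48=x49], x49 ↦ [x48=x49].
For each subset V ⊆ X/∼, compute π^{-1}(V) ⊆ X and check whether π^{-1}(V) ∈ τ. V is open in τ_Q iff π^{-1}(V) ∈ τ.
  V = {}: π^{-1}(V) = ∅ ∈ τ ✓.
  V = {[x47]}: π^{-1}(V) = {x47} ∈ τ ✓.
  V = {[x48=x49]}: π^{-1}(V) = {x48, x49} ∈ τ ✓.
  V = {[x47], [x48=x49]}: π^{-1}(V) = {x47, x48, x49} ∈ τ ✓.
Open sets in the quotient: τ_Q = {{}, {[x47]}, {[x48=x49]}, {[x47], [x48=x49]}} (4 elements).


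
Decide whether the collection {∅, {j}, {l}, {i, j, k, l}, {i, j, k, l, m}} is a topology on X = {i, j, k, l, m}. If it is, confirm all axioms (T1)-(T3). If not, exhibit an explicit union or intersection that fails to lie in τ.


τ is NOT a topology on X.

Axiom (T1): ∅ ∈ τ? Yes; X ∈ τ? Yes.
Axiom (T2/T3): check pairwise unions and intersections of members of τ.
Counterexample for (T2): {j} ∪ {l} = {j, l} ∉ τ. Therefore τ is NOT a topology.


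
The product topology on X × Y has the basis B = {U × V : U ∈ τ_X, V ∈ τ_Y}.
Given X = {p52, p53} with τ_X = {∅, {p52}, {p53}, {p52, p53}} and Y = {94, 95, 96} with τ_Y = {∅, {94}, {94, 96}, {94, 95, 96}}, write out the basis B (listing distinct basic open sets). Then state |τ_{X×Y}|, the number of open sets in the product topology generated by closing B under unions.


Basis B = {∅ × ∅, {p52} × {94}, {p53} × {94}, {p52} × {94, 96}, {p52, p53} × {94}, {p53} × {94, 96}, {p52} × {94, 95, 96}, {p53} × {94, 95, 96}, {p52, p53} × {94, 96}, {p52, p53} × {94, 95, 96}}; |τ_{X×Y}| = 16.

Enumerate products U × V with U ∈ τ_X, V ∈ τ_Y (deduplicated):
  ∅ × ∅ = {} (∅)
  {p52} × {94} = {(p52,94)}
  {p53} × {94} = {(p53,94)}
  {p52} × {94, 96} = {(p52,94), (p52,96)}
  {p52, p53} × {94} = {(p52,94), (p53,94)}
  {p53} × {94, 96} = {(p53,94), (p53,96)}
  {p52} × {94, 95, 96} = {(p52,94), (p52,95), (p52,96)}
  {p53} × {94, 95, 96} = {(p53,94), (p53,95), (p53,96)}
  {p52, p53} × {94, 96} = {(p52,94), (p52,96), (p53,94), (p53,96)}
  {p52, p53} × {94, 95, 96} = {(p52,94), (p52,95), (p52,96), (p53,94), (p53,95), (p53,96)}
These 10 distinct sets form the basis B.
Close under arbitrary unions to get τ_{X×Y}; counting gives |τ_{X×Y}| = 16.


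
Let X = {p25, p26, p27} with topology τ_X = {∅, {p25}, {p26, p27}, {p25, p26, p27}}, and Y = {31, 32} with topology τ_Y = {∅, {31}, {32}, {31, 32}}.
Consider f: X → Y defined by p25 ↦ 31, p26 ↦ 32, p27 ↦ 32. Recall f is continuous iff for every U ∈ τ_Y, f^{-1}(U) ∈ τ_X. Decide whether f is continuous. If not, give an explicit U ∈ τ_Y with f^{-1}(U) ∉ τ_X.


f IS continuous.

Compute f^{-1}(U) for each U ∈ τ_Y:
  U = ∅: f^{-1}(U) = ∅ ∈ τ_X ✓.
  U = {31}: f^{-1}(U) = {p25} ∈ τ_X ✓.
  U = {32}: f^{-1}(U) = {p26, p27} ∈ τ_X ✓.
  U = {31, 32}: f^{-1}(U) = {p25, p26, p27} ∈ τ_X ✓.
Every preimage lies in τ_X, so f IS continuous.


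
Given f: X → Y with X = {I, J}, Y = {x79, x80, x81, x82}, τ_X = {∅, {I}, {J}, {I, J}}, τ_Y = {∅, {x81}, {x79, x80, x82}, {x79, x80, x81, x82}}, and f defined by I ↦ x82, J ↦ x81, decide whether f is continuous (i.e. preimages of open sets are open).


f IS continuous.

Compute f^{-1}(U) for each U ∈ τ_Y:
  U = ∅: f^{-1}(U) = ∅ ∈ τ_X ✓.
  U = {x81}: f^{-1}(U) = {J} ∈ τ_X ✓.
  U = {x79, x80, x82}: f^{-1}(U) = {I} ∈ τ_X ✓.
  U = {x79, x80, x81, x82}: f^{-1}(U) = {I, J} ∈ τ_X ✓.
Every preimage lies in τ_X, so f IS continuous.


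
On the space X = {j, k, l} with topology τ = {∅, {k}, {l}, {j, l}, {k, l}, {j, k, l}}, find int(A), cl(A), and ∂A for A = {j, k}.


int(A) = {k}, cl(A) = {j, k}, ∂A = {j}.

Closed sets in (X, τ) are complements of opens:
  closed(X, τ) = {∅, {j}, {k}, {j, k}, {j, l}, {j, k, l}}.
int(A) = ⋃ {U ∈ τ : U ⊆ A}. Opens contained in A: ∅, {k}.
Taking the union of these: int(A) = {k}.
cl(A) = ⋂ {C closed : A ⊆ C}. Closed sets containing A: {j, k}, {j, k, l}.
Intersecting these: cl(A) = {j, k}.
∂A = cl(A) ∖ int(A) = {j, k} ∖ {k} = {j}.


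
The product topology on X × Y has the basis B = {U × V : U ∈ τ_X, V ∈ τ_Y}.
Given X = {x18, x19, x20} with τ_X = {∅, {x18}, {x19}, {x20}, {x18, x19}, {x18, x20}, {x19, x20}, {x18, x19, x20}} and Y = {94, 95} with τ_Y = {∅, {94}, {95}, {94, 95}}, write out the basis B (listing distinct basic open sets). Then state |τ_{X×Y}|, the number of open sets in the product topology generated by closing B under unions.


Basis B = {∅ × ∅, {x18} × {94}, {x18} × {95}, {x19} × {94}, {x19} × {95}, {x20} × {94}, {x20} × {95}, {x18} × {94, 95}, {x18, x19} × {94}, {x18, x20} × {94}, {x18, x19} × {95}, {x18, x20} × {95}, {x19} × {94, 95}, {x19, x20} × {94}, {x19, x20} × {95}, {x20} × {94, 95}, {x18, x19, x20} × {94}, {x18, x19, x20} × {95}, {x18, x19} × {94, 95}, {x18, x20} × {94, 95}, {x19, x20} × {94, 95}, {x18, x19, x20} × {94, 95}}; |τ_{X×Y}| = 64.

Enumerate products U × V with U ∈ τ_X, V ∈ τ_Y (deduplicated):
  ∅ × ∅ = {} (∅)
  {x18} × {94} = {(x18,94)}
  {x18} × {95} = {(x18,95)}
  {x19} × {94} = {(x19,94)}
  {x19} × {95} = {(x19,95)}
  {x20} × {94} = {(x20,94)}
  {x20} × {95} = {(x20,95)}
  {x18} × {94, 95} = {(x18,94), (x18,95)}
  {x18, x19} × {94} = {(x18,94), (x19,94)}
  {x18, x20} × {94} = {(x18,94), (x20,94)}
  {x18, x19} × {95} = {(x18,95), (x19,95)}
  {x18, x20} × {95} = {(x18,95), (x20,95)}
  {x19} × {94, 95} = {(x19,94), (x19,95)}
  {x19, x20} × {94} = {(x19,94), (x20,94)}
  {x19, x20} × {95} = {(x19,95), (x20,95)}
  {x20} × {94, 95} = {(x20,94), (x20,95)}
  {x18, x19, x20} × {94} = {(x18,94), (x19,94), (x20,94)}
  {x18, x19, x20} × {95} = {(x18,95), (x19,95), (x20,95)}
  {x18, x19} × {94, 95} = {(x18,94), (x18,95), (x19,94), (x19,95)}
  {x18, x20} × {94, 95} = {(x18,94), (x18,95), (x20,94), (x20,95)}
  {x19, x20} × {94, 95} = {(x19,94), (x19,95), (x20,94), (x20,95)}
  {x18, x19, x20} × {94, 95} = {(x18,94), (x18,95), (x19,94), (x19,95), (x20,94), (x20,95)}
These 22 distinct sets form the basis B.
Close under arbitrary unions to get τ_{X×Y}; counting gives |τ_{X×Y}| = 64.


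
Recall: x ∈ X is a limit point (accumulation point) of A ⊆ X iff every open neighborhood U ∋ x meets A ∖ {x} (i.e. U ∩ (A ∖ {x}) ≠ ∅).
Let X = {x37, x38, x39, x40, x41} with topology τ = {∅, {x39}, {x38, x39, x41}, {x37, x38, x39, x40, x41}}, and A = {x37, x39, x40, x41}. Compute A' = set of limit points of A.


A' = {x37, x38, x40, x41}

For each x ∈ X, list the open sets U ∈ τ with x ∈ U, then check whether U ∩ (A ∖ {x}) ≠ ∅ for every such U.
  x = x37: opens ∋ x are {x37, x38, x39, x40, x41}; each meets A ∖ {x37}, so x IS a limit point.
  x = x38: opens ∋ x are {x38, x39, x41}, {x37, x38, x39, x40, x41}; each meets A ∖ {x38}, so x IS a limit point.
  x = x39: open {x39} ∋ x has {x39} ∩ (A ∖ {x39}) = ∅, so x is NOT a limit point.
  x = x40: opens ∋ x are {x37, x38, x39, x40, x41}; each meets A ∖ {x40}, so x IS a limit point.
  x = x41: opens ∋ x are {x38, x39, x41}, {x37, x38, x39, x40, x41}; each meets A ∖ {x41}, so x IS a limit point.
Collecting: A' = {x37, x38, x40, x41}.


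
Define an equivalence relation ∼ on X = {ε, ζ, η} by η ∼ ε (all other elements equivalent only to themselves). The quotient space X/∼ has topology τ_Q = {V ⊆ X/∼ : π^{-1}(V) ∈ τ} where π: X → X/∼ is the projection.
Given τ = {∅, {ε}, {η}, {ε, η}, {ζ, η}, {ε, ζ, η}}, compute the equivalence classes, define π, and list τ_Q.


X/∼ = {[ε=η], [ζ]}; |τ_Q| = 3.

Equivalence classes: [ε=η], [ζ].
Quotient map π: X → X/∼ sends ε ↦ [ε=η], ζ ↦ [ζ], η ↦ [ε=η].
For each subset V ⊆ X/∼, compute π^{-1}(V) ⊆ X and check whether π^{-1}(V) ∈ τ. V is open in τ_Q iff π^{-1}(V) ∈ τ.
  V = {}: π^{-1}(V) = ∅ ∈ τ ✓.
  V = {[ε=η]}: π^{-1}(V) = {ε, η} ∈ τ ✓.
  V = {[ζ]}: π^{-1}(V) = {ζ} ∉ τ ✗.
  V = {[ε=η], [ζ]}: π^{-1}(V) = {ε, ζ, η} ∈ τ ✓.
Open sets in the quotient: τ_Q = {{}, {[ε=η]}, {[ε=η], [ζ]}} (3 elements).


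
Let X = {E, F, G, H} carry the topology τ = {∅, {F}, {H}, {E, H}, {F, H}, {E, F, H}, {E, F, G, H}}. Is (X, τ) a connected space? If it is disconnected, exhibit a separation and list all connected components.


(X, τ) is connected.

Find clopen sets (U ∈ τ with X ∖ U ∈ τ):
  U = ∅, X ∖ U = {E, F, G, H} — both open, so U is clopen.
  U = {E, F, G, H}, X ∖ U = ∅ — both open, so U is clopen.
Only trivial clopens (∅ and X) exist, so (X, τ) is connected.
Compute connected components by grouping points that agree on all clopens:
  component: {E, F, G, H}


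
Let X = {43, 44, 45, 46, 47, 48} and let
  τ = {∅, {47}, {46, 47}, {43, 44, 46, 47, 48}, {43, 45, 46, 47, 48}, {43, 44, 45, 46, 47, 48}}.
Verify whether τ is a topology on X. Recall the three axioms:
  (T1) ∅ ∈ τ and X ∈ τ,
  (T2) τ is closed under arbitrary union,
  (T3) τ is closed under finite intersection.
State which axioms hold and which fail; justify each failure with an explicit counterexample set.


τ is NOT a topology on X.

Axiom (T1): ∅ ∈ τ? Yes; X ∈ τ? Yes.
Axiom (T2/T3): check pairwise unions and intersections of members of τ.
Counterexample for (T3): {43, 44, 46, 47, 48} ∩ {43, 45, 46, 47, 48} = {43, 46, 47, 48} ∉ τ. Therefore τ is NOT a topology.


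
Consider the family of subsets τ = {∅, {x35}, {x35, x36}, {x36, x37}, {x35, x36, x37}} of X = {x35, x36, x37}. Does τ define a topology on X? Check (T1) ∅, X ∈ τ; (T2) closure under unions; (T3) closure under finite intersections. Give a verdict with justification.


τ is NOT a topology on X.

Axiom (T1): ∅ ∈ τ? Yes; X ∈ τ? Yes.
Axiom (T2/T3): check pairwise unions and intersections of members of τ.
Counterexample for (T3): {x35, x36} ∩ {x36, x37} = {x36} ∉ τ. Therefore τ is NOT a topology.


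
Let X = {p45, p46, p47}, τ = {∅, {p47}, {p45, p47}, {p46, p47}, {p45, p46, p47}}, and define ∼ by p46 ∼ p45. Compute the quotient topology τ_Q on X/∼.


X/∼ = {[p45=p46], [p47]}; |τ_Q| = 3.

Equivalence classes: [p45=p46], [p47].
Quotient map π: X → X/∼ sends p45 ↦ [p45=p46], p46 ↦ [p45=p46], p47 ↦ [p47].
For each subset V ⊆ X/∼, compute π^{-1}(V) ⊆ X and check whether π^{-1}(V) ∈ τ. V is open in τ_Q iff π^{-1}(V) ∈ τ.
  V = {}: π^{-1}(V) = ∅ ∈ τ ✓.
  V = {[p45=p46]}: π^{-1}(V) = {p45, p46} ∉ τ ✗.
  V = {[p47]}: π^{-1}(V) = {p47} ∈ τ ✓.
  V = {[p45=p46], [p47]}: π^{-1}(V) = {p45, p46, p47} ∈ τ ✓.
Open sets in the quotient: τ_Q = {{}, {[p47]}, {[p45=p46], [p47]}} (3 elements).


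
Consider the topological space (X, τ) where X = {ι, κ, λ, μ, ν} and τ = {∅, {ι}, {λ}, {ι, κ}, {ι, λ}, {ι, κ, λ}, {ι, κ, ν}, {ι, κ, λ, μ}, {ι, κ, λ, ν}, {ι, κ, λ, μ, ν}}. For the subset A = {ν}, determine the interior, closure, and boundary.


int(A) = ∅, cl(A) = {ν}, ∂A = {ν}.

Closed sets in (X, τ) are complements of opens:
  closed(X, τ) = {∅, {μ}, {ν}, {λ, μ}, {μ, ν}, {κ, μ, ν}, {λ, μ, ν}, {ι, κ, μ, ν}, {κ, λ, μ, ν}, {ι, κ, λ, μ, ν}}.
int(A) = ⋃ {U ∈ τ : U ⊆ A}. Opens contained in A: ∅.
Taking the union of these: int(A) = ∅.
cl(A) = ⋂ {C closed : A ⊆ C}. Closed sets containing A: {ν}, {μ, ν}, {κ, μ, ν}, {λ, μ, ν}, {ι, κ, μ, ν}, {κ, λ, μ, ν}, {ι, κ, λ, μ, ν}.
Intersecting these: cl(A) = {ν}.
∂A = cl(A) ∖ int(A) = {ν} ∖ ∅ = {ν}.


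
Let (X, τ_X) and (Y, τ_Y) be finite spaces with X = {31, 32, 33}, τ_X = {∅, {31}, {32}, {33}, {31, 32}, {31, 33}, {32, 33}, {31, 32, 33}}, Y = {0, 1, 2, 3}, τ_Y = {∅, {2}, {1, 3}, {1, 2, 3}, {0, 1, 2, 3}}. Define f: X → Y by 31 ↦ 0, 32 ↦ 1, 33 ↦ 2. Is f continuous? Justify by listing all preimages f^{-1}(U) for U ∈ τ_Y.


f IS continuous.

Compute f^{-1}(U) for each U ∈ τ_Y:
  U = ∅: f^{-1}(U) = ∅ ∈ τ_X ✓.
  U = {2}: f^{-1}(U) = {33} ∈ τ_X ✓.
  U = {1, 3}: f^{-1}(U) = {32} ∈ τ_X ✓.
  U = {1, 2, 3}: f^{-1}(U) = {32, 33} ∈ τ_X ✓.
  U = {0, 1, 2, 3}: f^{-1}(U) = {31, 32, 33} ∈ τ_X ✓.
Every preimage lies in τ_X, so f IS continuous.


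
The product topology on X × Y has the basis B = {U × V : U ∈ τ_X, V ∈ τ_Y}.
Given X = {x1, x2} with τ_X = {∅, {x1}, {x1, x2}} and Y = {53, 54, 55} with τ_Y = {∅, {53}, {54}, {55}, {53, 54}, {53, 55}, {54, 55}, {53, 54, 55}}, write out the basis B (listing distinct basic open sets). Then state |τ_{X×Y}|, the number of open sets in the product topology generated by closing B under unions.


Basis B = {∅ × ∅, {x1} × {53}, {x1} × {54}, {x1} × {55}, {x1} × {53, 54}, {x1} × {53, 55}, {x1, x2} × {53}, {x1} × {54, 55}, {x1, x2} × {54}, {x1, x2} × {55}, {x1} × {53, 54, 55}, {x1, x2} × {53, 54}, {x1, x2} × {53, 55}, {x1, x2} × {54, 55}, {x1, x2} × {53, 54, 55}}; |τ_{X×Y}| = 27.

Enumerate products U × V with U ∈ τ_X, V ∈ τ_Y (deduplicated):
  ∅ × ∅ = {} (∅)
  {x1} × {53} = {(x1,53)}
  {x1} × {54} = {(x1,54)}
  {x1} × {55} = {(x1,55)}
  {x1} × {53, 54} = {(x1,53), (x1,54)}
  {x1} × {53, 55} = {(x1,53), (x1,55)}
  {x1, x2} × {53} = {(x1,53), (x2,53)}
  {x1} × {54, 55} = {(x1,54), (x1,55)}
  {x1, x2} × {54} = {(x1,54), (x2,54)}
  {x1, x2} × {55} = {(x1,55), (x2,55)}
  {x1} × {53, 54, 55} = {(x1,53), (x1,54), (x1,55)}
  {x1, x2} × {53, 54} = {(x1,53), (x1,54), (x2,53), (x2,54)}
  {x1, x2} × {53, 55} = {(x1,53), (x1,55), (x2,53), (x2,55)}
  {x1, x2} × {54, 55} = {(x1,54), (x1,55), (x2,54), (x2,55)}
  {x1, x2} × {53, 54, 55} = {(x1,53), (x1,54), (x1,55), (x2,53), (x2,54), (x2,55)}
These 15 distinct sets form the basis B.
Close under arbitrary unions to get τ_{X×Y}; counting gives |τ_{X×Y}| = 27.


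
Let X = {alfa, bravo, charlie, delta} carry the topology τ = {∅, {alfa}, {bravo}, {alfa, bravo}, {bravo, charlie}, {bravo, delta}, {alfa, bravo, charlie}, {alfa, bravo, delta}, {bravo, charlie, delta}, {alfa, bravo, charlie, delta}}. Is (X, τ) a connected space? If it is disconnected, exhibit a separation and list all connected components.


(X, τ) is disconnected; components = [{alfa}, {bravo, charlie, delta}].

Find clopen sets (U ∈ τ with X ∖ U ∈ τ):
  U = ∅, X ∖ U = {alfa, bravo, charlie, delta} — both open, so U is clopen.
  U = {alfa}, X ∖ U = {bravo, charlie, delta} — both open, so U is clopen.
  U = {bravo, charlie, delta}, X ∖ U = {alfa} — both open, so U is clopen.
  U = {alfa, bravo, charlie, delta}, X ∖ U = ∅ — both open, so U is clopen.
Nontrivial clopen(s) exist: e.g. {alfa}. So (X, τ) is disconnected.
Compute connected components by grouping points that agree on all clopens:
  component: {alfa}
  component: {bravo, charlie, delta}


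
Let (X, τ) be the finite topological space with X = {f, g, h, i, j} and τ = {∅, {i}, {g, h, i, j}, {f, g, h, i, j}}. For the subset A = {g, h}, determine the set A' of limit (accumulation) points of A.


A' = {f, g, h, j}

For each x ∈ X, list the open sets U ∈ τ with x ∈ U, then check whether U ∩ (A ∖ {x}) ≠ ∅ for every such U.
  x = f: opens ∋ x are {f, g, h, i, j}; each meets A ∖ {f}, so x IS a limit point.
  x = g: opens ∋ x are {g, h, i, j}, {f, g, h, i, j}; each meets A ∖ {g}, so x IS a limit point.
  x = h: opens ∋ x are {g, h, i, j}, {f, g, h, i, j}; each meets A ∖ {h}, so x IS a limit point.
  x = i: open {i} ∋ x has {i} ∩ (A ∖ {i}) = ∅, so x is NOT a limit point.
  x = j: opens ∋ x are {g, h, i, j}, {f, g, h, i, j}; each meets A ∖ {j}, so x IS a limit point.
Collecting: A' = {f, g, h, j}.


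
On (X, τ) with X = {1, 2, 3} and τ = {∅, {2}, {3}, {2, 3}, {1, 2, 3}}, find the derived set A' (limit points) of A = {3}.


A' = {1}

For each x ∈ X, list the open sets U ∈ τ with x ∈ U, then check whether U ∩ (A ∖ {x}) ≠ ∅ for every such U.
  x = 1: opens ∋ x are {1, 2, 3}; each meets A ∖ {1}, so x IS a limit point.
  x = 2: open {2} ∋ x has {2} ∩ (A ∖ {2}) = ∅, so x is NOT a limit point.
  x = 3: open {3} ∋ x has {3} ∩ (A ∖ {3}) = ∅, so x is NOT a limit point.
Collecting: A' = {1}.


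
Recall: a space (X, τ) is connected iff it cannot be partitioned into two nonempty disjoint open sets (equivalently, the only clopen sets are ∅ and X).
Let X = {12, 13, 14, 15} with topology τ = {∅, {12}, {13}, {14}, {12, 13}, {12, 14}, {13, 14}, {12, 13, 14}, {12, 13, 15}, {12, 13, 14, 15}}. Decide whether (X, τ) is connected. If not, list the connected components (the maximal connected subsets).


(X, τ) is disconnected; components = [{14}, {12, 13, 15}].

Find clopen sets (U ∈ τ with X ∖ U ∈ τ):
  U = ∅, X ∖ U = {12, 13, 14, 15} — both open, so U is clopen.
  U = {14}, X ∖ U = {12, 13, 15} — both open, so U is clopen.
  U = {12, 13, 15}, X ∖ U = {14} — both open, so U is clopen.
  U = {12, 13, 14, 15}, X ∖ U = ∅ — both open, so U is clopen.
Nontrivial clopen(s) exist: e.g. {14}. So (X, τ) is disconnected.
Compute connected components by grouping points that agree on all clopens:
  component: {14}
  component: {12, 13, 15}


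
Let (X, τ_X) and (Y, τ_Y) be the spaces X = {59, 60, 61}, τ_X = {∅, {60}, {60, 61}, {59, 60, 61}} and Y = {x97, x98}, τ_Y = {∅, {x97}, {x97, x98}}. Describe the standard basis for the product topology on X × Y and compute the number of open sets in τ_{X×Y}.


Basis B = {∅ × ∅, {60} × {x97}, {60} × {x97, x98}, {60, 61} × {x97}, {59, 60, 61} × {x97}, {60, 61} × {x97, x98}, {59, 60, 61} × {x97, x98}}; |τ_{X×Y}| = 10.

Enumerate products U × V with U ∈ τ_X, V ∈ τ_Y (deduplicated):
  ∅ × ∅ = {} (∅)
  {60} × {x97} = {(60,x97)}
  {60} × {x97, x98} = {(60,x97), (60,x98)}
  {60, 61} × {x97} = {(60,x97), (61,x97)}
  {59, 60, 61} × {x97} = {(59,x97), (60,x97), (61,x97)}
  {60, 61} × {x97, x98} = {(60,x97), (60,x98), (61,x97), (61,x98)}
  {59, 60, 61} × {x97, x98} = {(59,x97), (59,x98), (60,x97), (60,x98), (61,x97), (61,x98)}
These 7 distinct sets form the basis B.
Close under arbitrary unions to get τ_{X×Y}; counting gives |τ_{X×Y}| = 10.


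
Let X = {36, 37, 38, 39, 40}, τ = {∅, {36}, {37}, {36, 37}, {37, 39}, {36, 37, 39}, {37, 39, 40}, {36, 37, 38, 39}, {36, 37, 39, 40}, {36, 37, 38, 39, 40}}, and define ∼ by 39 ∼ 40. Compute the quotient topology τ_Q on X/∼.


X/∼ = {[36], [37], [38], [39=40]}; |τ_Q| = 7.

Equivalence classes: [36], [37], [38], [39=40].
Quotient map π: X → X/∼ sends 36 ↦ [36], 37 ↦ [37], 38 ↦ [38], 39 ↦ [39=40], 40 ↦ [39=40].
For each subset V ⊆ X/∼, compute π^{-1}(V) ⊆ X and check whether π^{-1}(V) ∈ τ. V is open in τ_Q iff π^{-1}(V) ∈ τ.
  V = {}: π^{-1}(V) = ∅ ∈ τ ✓.
  V = {[36]}: π^{-1}(V) = {36} ∈ τ ✓.
  V = {[37]}: π^{-1}(V) = {37} ∈ τ ✓.
  V = {[36], [37]}: π^{-1}(V) = {36, 37} ∈ τ ✓.
  V = {[38]}: π^{-1}(V) = {38} ∉ τ ✗.
  V = {[36], [38]}: π^{-1}(V) = {36, 38} ∉ τ ✗.
  V = {[37], [38]}: π^{-1}(V) = {37, 38} ∉ τ ✗.
  V = {[36], [37], [38]}: π^{-1}(V) = {36, 37, 38} ∉ τ ✗.
  V = {[39=40]}: π^{-1}(V) = {39, 40} ∉ τ ✗.
  V = {[36], [39=40]}: π^{-1}(V) = {36, 39, 40} ∉ τ ✗.
  V = {[37], [39=40]}: π^{-1}(V) = {37, 39, 40} ∈ τ ✓.
  V = {[36], [37], [39=40]}: π^{-1}(V) = {36, 37, 39, 40} ∈ τ ✓.
  V = {[38], [39=40]}: π^{-1}(V) = {38, 39, 40} ∉ τ ✗.
  V = {[36], [38], [39=40]}: π^{-1}(V) = {36, 38, 39, 40} ∉ τ ✗.
  V = {[37], [38], [39=40]}: π^{-1}(V) = {37, 38, 39, 40} ∉ τ ✗.
  V = {[36], [37], [38], [39=40]}: π^{-1}(V) = {36, 37, 38, 39, 40} ∈ τ ✓.
Open sets in the quotient: τ_Q = {{}, {[36]}, {[37]}, {[36], [37]}, {[37], [39=40]}, {[36], [37], [39=40]}, {[36], [37], [38], [39=40]}} (7 elements).
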